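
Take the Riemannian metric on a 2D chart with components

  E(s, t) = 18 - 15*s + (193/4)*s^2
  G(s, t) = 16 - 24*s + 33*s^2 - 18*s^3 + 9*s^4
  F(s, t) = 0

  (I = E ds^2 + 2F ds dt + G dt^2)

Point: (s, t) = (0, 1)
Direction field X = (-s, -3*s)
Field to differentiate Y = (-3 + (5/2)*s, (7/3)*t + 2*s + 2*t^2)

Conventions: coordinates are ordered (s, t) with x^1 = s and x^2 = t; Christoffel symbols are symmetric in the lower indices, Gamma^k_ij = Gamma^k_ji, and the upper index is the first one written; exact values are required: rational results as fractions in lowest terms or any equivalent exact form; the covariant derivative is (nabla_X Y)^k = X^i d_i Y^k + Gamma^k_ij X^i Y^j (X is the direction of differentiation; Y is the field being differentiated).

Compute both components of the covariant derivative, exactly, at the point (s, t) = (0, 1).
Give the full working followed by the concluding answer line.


E = 18, F = 0, G = 16 at the point
E_s = -15, E_t = 0, F_s = 0, F_t = 0, G_s = -24, G_t = 0
EG - F^2 = 288;  g^inv = (1/288) * [[16, 0], [0, 18]]
first-kind symbols [ij,l] = (1/2)(d_i g_jl + d_j g_il - d_l g_ij): [ss,s] = E_s/2 = -15/2, [ss,t] = F_s - E_t/2 = 0, [st,s] = E_t/2 = 0, [st,t] = G_s/2 = -12, [tt,s] = F_t - G_s/2 = 12, [tt,t] = G_t/2 = 0
Gamma^s_ij = (G*[ij,s] - F*[ij,t])/(EG - F^2), Gamma^t_ij = (E*[ij,t] - F*[ij,s])/(EG - F^2)
Gamma_sss = -5/12, Gamma_sst = 0, Gamma_stt = 2/3, Gamma_tss = 0, Gamma_tst = -3/4, Gamma_ttt = 0
X = (0, 0), Y = (-3, 13/3) at the point

Answer: (nabla_X Y)^s = 0, (nabla_X Y)^t = 0


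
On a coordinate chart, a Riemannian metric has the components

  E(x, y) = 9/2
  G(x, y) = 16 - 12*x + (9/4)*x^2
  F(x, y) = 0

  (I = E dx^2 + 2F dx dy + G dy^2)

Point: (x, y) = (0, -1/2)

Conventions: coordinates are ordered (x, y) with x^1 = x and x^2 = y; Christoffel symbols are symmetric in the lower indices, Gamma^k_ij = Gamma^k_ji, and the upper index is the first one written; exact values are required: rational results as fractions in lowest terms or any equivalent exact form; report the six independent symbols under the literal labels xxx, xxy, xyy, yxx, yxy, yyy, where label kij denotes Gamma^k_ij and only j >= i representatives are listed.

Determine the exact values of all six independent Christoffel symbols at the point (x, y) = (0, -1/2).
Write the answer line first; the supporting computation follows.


Answer: Gamma_xxx = 0, Gamma_xxy = 0, Gamma_xyy = 4/3, Gamma_yxx = 0, Gamma_yxy = -3/8, Gamma_yyy = 0

E = 9/2, F = 0, G = 16 at the point
E_x = 0, E_y = 0, F_x = 0, F_y = 0, G_x = -12, G_y = 0
EG - F^2 = 72;  g^inv = (1/72) * [[16, 0], [0, 9/2]]
first-kind symbols [ij,l] = (1/2)(d_i g_jl + d_j g_il - d_l g_ij): [xx,x] = E_x/2 = 0, [xx,y] = F_x - E_y/2 = 0, [xy,x] = E_y/2 = 0, [xy,y] = G_x/2 = -6, [yy,x] = F_y - G_x/2 = 6, [yy,y] = G_y/2 = 0
Gamma^x_ij = (G*[ij,x] - F*[ij,y])/(EG - F^2), Gamma^y_ij = (E*[ij,y] - F*[ij,x])/(EG - F^2)


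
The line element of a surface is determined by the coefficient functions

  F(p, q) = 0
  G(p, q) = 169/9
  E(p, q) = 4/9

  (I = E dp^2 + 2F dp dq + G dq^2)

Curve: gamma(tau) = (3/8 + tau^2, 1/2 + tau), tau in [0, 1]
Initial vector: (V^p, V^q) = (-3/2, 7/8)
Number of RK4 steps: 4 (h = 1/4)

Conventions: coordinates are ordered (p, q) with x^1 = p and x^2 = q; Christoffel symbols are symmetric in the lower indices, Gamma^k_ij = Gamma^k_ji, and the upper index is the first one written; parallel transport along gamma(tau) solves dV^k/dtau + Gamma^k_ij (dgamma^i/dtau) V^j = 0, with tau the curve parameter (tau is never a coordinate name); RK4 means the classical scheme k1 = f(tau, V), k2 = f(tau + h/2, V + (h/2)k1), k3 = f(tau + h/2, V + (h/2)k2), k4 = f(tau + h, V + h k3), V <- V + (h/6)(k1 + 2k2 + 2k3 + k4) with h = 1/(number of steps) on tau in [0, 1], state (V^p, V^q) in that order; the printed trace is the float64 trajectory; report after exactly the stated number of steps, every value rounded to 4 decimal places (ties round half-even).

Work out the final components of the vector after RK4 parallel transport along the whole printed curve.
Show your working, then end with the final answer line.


gamma'(tau) = (2*tau, 1); f(tau, V)^k = -Gamma^k_ij(gamma(tau)) gamma'^i(tau) V^j; h = 1/4; intermediate values shown to 6 dp
curve data and Christoffel symbols at the stage parameters:
  tau = 0.000000: gamma = (0.375000, 0.500000), gamma' = (0.000000, 1.000000); Gamma_ppp = 0.000000, Gamma_ppq = 0.000000, Gamma_pqq = 0.000000, Gamma_qpp = 0.000000, Gamma_qpq = 0.000000, Gamma_qqq = 0.000000
  tau = 0.125000: gamma = (0.390625, 0.625000), gamma' = (0.250000, 1.000000); Gamma_ppp = 0.000000, Gamma_ppq = 0.000000, Gamma_pqq = 0.000000, Gamma_qpp = 0.000000, Gamma_qpq = 0.000000, Gamma_qqq = 0.000000
  tau = 0.250000: gamma = (0.437500, 0.750000), gamma' = (0.500000, 1.000000); Gamma_ppp = 0.000000, Gamma_ppq = 0.000000, Gamma_pqq = 0.000000, Gamma_qpp = 0.000000, Gamma_qpq = 0.000000, Gamma_qqq = 0.000000
  tau = 0.375000: gamma = (0.515625, 0.875000), gamma' = (0.750000, 1.000000); Gamma_ppp = 0.000000, Gamma_ppq = 0.000000, Gamma_pqq = 0.000000, Gamma_qpp = 0.000000, Gamma_qpq = 0.000000, Gamma_qqq = 0.000000
  tau = 0.500000: gamma = (0.625000, 1.000000), gamma' = (1.000000, 1.000000); Gamma_ppp = 0.000000, Gamma_ppq = 0.000000, Gamma_pqq = 0.000000, Gamma_qpp = 0.000000, Gamma_qpq = 0.000000, Gamma_qqq = 0.000000
  tau = 0.625000: gamma = (0.765625, 1.125000), gamma' = (1.250000, 1.000000); Gamma_ppp = 0.000000, Gamma_ppq = 0.000000, Gamma_pqq = 0.000000, Gamma_qpp = 0.000000, Gamma_qpq = 0.000000, Gamma_qqq = 0.000000
  tau = 0.750000: gamma = (0.937500, 1.250000), gamma' = (1.500000, 1.000000); Gamma_ppp = 0.000000, Gamma_ppq = 0.000000, Gamma_pqq = 0.000000, Gamma_qpp = 0.000000, Gamma_qpq = 0.000000, Gamma_qqq = 0.000000
  tau = 0.875000: gamma = (1.140625, 1.375000), gamma' = (1.750000, 1.000000); Gamma_ppp = 0.000000, Gamma_ppq = 0.000000, Gamma_pqq = 0.000000, Gamma_qpp = 0.000000, Gamma_qpq = 0.000000, Gamma_qqq = 0.000000
  tau = 1.000000: gamma = (1.375000, 1.500000), gamma' = (2.000000, 1.000000); Gamma_ppp = 0.000000, Gamma_ppq = 0.000000, Gamma_pqq = 0.000000, Gamma_qpp = 0.000000, Gamma_qpq = 0.000000, Gamma_qqq = 0.000000
step 0: V^p = -1.5000, V^q = 0.8750
step 1: k1 = (0.000000, 0.000000), k2 = (0.000000, 0.000000), k3 = (0.000000, 0.000000), k4 = (0.000000, 0.000000); V <- V + (h/6)(k1 + 2k2 + 2k3 + k4): V^p = -1.5000, V^q = 0.8750
step 2: k1 = (0.000000, 0.000000), k2 = (0.000000, 0.000000), k3 = (0.000000, 0.000000), k4 = (0.000000, 0.000000); V <- V + (h/6)(k1 + 2k2 + 2k3 + k4): V^p = -1.5000, V^q = 0.8750
step 3: k1 = (0.000000, 0.000000), k2 = (0.000000, 0.000000), k3 = (0.000000, 0.000000), k4 = (0.000000, 0.000000); V <- V + (h/6)(k1 + 2k2 + 2k3 + k4): V^p = -1.5000, V^q = 0.8750
step 4: k1 = (0.000000, 0.000000), k2 = (0.000000, 0.000000), k3 = (0.000000, 0.000000), k4 = (0.000000, 0.000000); V <- V + (h/6)(k1 + 2k2 + 2k3 + k4): V^p = -1.5000, V^q = 0.8750

Answer: V^p = -1.5000, V^q = 0.8750


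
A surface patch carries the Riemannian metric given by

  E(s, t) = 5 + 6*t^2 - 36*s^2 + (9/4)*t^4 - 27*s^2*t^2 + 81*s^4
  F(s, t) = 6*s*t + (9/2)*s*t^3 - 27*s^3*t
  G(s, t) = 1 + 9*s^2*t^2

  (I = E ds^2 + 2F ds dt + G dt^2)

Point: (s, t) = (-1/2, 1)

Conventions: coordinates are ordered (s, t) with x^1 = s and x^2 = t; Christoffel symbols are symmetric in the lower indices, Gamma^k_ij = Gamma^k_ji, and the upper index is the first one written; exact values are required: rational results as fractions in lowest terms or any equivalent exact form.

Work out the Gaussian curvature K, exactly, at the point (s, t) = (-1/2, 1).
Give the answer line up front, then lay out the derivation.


Answer: K = -5760/5929

E = 41/16, F = -15/8, G = 13/4, EG - F^2 = 77/16 at the point
E_s = 45/2, E_t = 15/2, F_s = -39/4, F_t = -51/8, G_s = -9, G_t = 9/2
E_tt = 51/2, F_st = -3/4, G_ss = 18
Apply the Brioschi formula K = (det M1 - det M2)/(EG - F^2)^2 over the derivative matrices of E, F, G.
M1 = [[-E_tt/2 + F_st - G_ss/2, E_s/2, F_s - E_t/2], [F_t - G_s/2, E, F], [G_t/2, F, G]] = [[-45/2, 45/4, -27/2], [-15/8, 41/16, -15/8], [9/4, -15/8, 13/4]]; det M1 = -909/16
M2 = [[0, E_t/2, G_s/2], [E_t/2, E, F], [G_s/2, F, G]] = [[0, 15/4, -9/2], [15/4, 41/16, -15/8], [-9/2, -15/8, 13/4]]; det M2 = -549/16
det M1 - det M2 = -45/2; K = -45/2 / (77/16)^2 = -5760/5929


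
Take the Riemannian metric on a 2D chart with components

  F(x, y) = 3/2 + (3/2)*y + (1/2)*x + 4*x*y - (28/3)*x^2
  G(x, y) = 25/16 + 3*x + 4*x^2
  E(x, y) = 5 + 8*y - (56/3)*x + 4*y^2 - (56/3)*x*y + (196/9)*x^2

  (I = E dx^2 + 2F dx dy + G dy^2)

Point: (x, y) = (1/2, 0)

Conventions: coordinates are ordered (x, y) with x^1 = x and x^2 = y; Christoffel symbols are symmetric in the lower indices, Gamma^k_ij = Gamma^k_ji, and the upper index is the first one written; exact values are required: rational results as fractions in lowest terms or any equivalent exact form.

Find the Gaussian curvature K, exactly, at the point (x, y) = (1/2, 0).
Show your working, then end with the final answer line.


E = 10/9, F = -7/12, G = 65/16, EG - F^2 = 601/144 at the point
E_x = 28/9, E_y = -4/3, F_x = -53/6, F_y = 7/2, G_x = 7, G_y = 0
E_yy = 8, F_xy = 4, G_xx = 8
The intrinsic route: Brioschi's K = (det M1 - det M2)/(EG - F^2)^2.
M1 = [[-E_yy/2 + F_xy - G_xx/2, E_x/2, F_x - E_y/2], [F_y - G_x/2, E, F], [G_y/2, F, G]] = [[-4, 14/9, -49/6], [0, 10/9, -7/12], [0, -7/12, 65/16]]; det M1 = -601/36
M2 = [[0, E_y/2, G_x/2], [E_y/2, E, F], [G_x/2, F, G]] = [[0, -2/3, 7/2], [-2/3, 10/9, -7/12], [7/2, -7/12, 65/16]]; det M2 = -457/36
det M1 - det M2 = -4; K = -4 / (601/144)^2 = -82944/361201

Answer: K = -82944/361201


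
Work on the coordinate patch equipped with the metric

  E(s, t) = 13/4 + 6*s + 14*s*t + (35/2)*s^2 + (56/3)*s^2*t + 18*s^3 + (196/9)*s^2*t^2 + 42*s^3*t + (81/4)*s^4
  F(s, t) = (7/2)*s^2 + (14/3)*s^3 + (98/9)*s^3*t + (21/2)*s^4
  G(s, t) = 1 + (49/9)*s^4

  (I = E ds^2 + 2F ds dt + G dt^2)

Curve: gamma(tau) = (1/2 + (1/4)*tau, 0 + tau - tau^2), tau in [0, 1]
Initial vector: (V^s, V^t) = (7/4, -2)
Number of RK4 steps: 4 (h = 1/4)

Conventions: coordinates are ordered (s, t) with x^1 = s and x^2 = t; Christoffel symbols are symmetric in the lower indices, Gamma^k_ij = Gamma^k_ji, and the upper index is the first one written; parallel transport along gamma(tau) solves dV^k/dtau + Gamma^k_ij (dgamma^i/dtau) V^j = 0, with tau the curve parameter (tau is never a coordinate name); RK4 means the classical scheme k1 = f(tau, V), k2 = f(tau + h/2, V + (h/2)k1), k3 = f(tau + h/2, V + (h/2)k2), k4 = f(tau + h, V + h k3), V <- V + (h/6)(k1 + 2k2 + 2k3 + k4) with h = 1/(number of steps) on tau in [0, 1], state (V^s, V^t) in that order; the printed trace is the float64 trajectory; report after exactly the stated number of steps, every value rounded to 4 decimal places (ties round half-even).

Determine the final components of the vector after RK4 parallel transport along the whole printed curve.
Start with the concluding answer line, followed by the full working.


Answer: V^s = 1.4356, V^t = -2.0463

gamma'(tau) = (1/4, 1 - 2*tau); f(tau, V)^k = -Gamma^k_ij(gamma(tau)) gamma'^i(tau) V^j; h = 1/4; intermediate values shown to 6 dp
curve data and Christoffel symbols at the stage parameters:
  tau = 0.000000: gamma = (0.500000, 0.000000), gamma' = (0.250000, 1.000000); Gamma_sss = 1.627143, Gamma_sst = 0.584103, Gamma_stt = 0.000000, Gamma_tss = 0.261839, Gamma_tst = 0.093994, Gamma_ttt = 0.000000
  tau = 0.125000: gamma = (0.531250, 0.109375), gamma' = (0.250000, 0.750000); Gamma_sss = 1.637459, Gamma_sst = 0.556736, Gamma_stt = 0.000000, Gamma_tss = 0.262768, Gamma_tst = 0.089341, Gamma_ttt = 0.000000
  tau = 0.250000: gamma = (0.562500, 0.187500), gamma' = (0.250000, 0.500000); Gamma_sss = 1.626117, Gamma_sst = 0.537771, Gamma_stt = 0.000000, Gamma_tss = 0.264375, Gamma_tst = 0.087431, Gamma_ttt = 0.000000
  tau = 0.375000: gamma = (0.593750, 0.234375), gamma' = (0.250000, 0.250000); Gamma_sss = 1.602901, Gamma_sst = 0.526385, Gamma_stt = 0.000000, Gamma_tss = 0.267813, Gamma_tst = 0.087948, Gamma_ttt = 0.000000
  tau = 0.500000: gamma = (0.625000, 0.250000), gamma' = (0.250000, 0.000000); Gamma_sss = 1.573717, Gamma_sst = 0.522086, Gamma_stt = 0.000000, Gamma_tss = 0.273894, Gamma_tst = 0.090865, Gamma_ttt = 0.000000
  tau = 0.625000: gamma = (0.656250, 0.234375), gamma' = (0.250000, -0.250000); Gamma_sss = 1.542205, Gamma_sst = 0.524778, Gamma_stt = 0.000000, Gamma_tss = 0.283406, Gamma_tst = 0.096437, Gamma_ttt = 0.000000
  tau = 0.750000: gamma = (0.687500, 0.187500), gamma' = (0.250000, -0.500000); Gamma_sss = 1.510659, Gamma_sst = 0.534808, Gamma_stt = 0.000000, Gamma_tss = 0.297323, Gamma_tst = 0.105259, Gamma_ttt = 0.000000
  tau = 0.875000: gamma = (0.718750, 0.109375), gamma' = (0.250000, -0.750000); Gamma_sss = 1.480528, Gamma_sst = 0.553051, Gamma_stt = 0.000000, Gamma_tss = 0.317039, Gamma_tst = 0.118430, Gamma_ttt = 0.000000
  tau = 1.000000: gamma = (0.750000, 0.000000), gamma' = (0.250000, -1.000000); Gamma_sss = 1.452648, Gamma_sst = 0.581059, Gamma_stt = 0.000000, Gamma_tss = 0.344696, Gamma_tst = 0.137878, Gamma_ttt = 0.000000
step 0: V^s = 1.7500, V^t = -2.0000
step 1: k1 = (-1.442003, -0.232047), k2 = (-1.015647, -0.162984), k3 = (-1.060919, -0.170249), k4 = (-0.728228, -0.118396); V <- V + (h/6)(k1 + 2k2 + 2k3 + k4): V^s = 1.4865, V^t = -2.0424
step 2: k1 = (-0.729440, -0.118593), k2 = (-0.472054, -0.078871), k3 = (-0.489834, -0.081841), k4 = (-0.267420, -0.046543); V <- V + (h/6)(k1 + 2k2 + 2k3 + k4): V^s = 1.3648, V^t = -2.0626
step 3: k1 = (-0.267746, -0.046599), k2 = (-0.067270, -0.012362), k3 = (-0.074205, -0.013636), k4 = (0.127793, 0.025152); V <- V + (h/6)(k1 + 2k2 + 2k3 + k4): V^s = 1.3472, V^t = -2.0657
step 4: k1 = (0.127644, 0.025122), k2 = (0.346050, 0.074103), k3 = (0.346422, 0.074183), k4 = (0.609805, 0.144700); V <- V + (h/6)(k1 + 2k2 + 2k3 + k4): V^s = 1.4356, V^t = -2.0463


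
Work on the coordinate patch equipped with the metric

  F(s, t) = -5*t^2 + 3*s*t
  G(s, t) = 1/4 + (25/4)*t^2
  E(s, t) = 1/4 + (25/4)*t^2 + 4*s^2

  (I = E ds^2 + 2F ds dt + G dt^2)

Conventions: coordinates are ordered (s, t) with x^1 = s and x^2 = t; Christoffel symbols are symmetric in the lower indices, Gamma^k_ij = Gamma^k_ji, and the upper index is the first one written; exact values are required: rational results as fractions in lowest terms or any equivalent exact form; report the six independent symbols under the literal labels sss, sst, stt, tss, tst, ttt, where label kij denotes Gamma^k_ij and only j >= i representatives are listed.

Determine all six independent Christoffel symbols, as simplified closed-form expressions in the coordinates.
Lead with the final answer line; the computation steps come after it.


Answer: Gamma_sss = (556*s*t^2 + 16*s - 260*t^3)/(256*s^2*t^2 + 16*s^2 + 480*s*t^3 + 225*t^4 + 50*t^2 + 1), Gamma_sst = (625*t^3 + 25*t)/(256*s^2*t^2 + 16*s^2 + 480*s*t^3 + 225*t^4 + 50*t^2 + 1), Gamma_stt = (12*s - 500*t^3 - 40*t)/(256*s^2*t^2 + 16*s^2 + 480*s*t^3 + 225*t^4 + 50*t^2 + 1), Gamma_tss = (-400*s^2*t + 320*s*t^2 - 325*t^3 - 13*t)/(256*s^2*t^2 + 16*s^2 + 480*s*t^3 + 225*t^4 + 50*t^2 + 1), Gamma_tst = (-300*s*t^2 + 500*t^3)/(256*s^2*t^2 + 16*s^2 + 480*s*t^3 + 225*t^4 + 50*t^2 + 1), Gamma_ttt = (256*s^2*t + 720*s*t^2 - 175*t^3 + 25*t)/(256*s^2*t^2 + 16*s^2 + 480*s*t^3 + 225*t^4 + 50*t^2 + 1)

E = 1/4 + (25/4)*t^2 + 4*s^2; F = -5*t^2 + 3*s*t; G = 1/4 + (25/4)*t^2
Gamma^k_ij = (1/2) g^{kl} (d_i g_jl + d_j g_il - d_l g_ij), with g^inv = (1/(EG-F^2)) [[G, -F], [-F, E]]
first partials: E_s = 8*s, E_t = (25/2)*t, F_s = 3*t, F_t = -10*t + 3*s, G_s = 0, G_t = (25/2)*t
D = EG - F^2 = 1/16 + (25/8)*t^2 + s^2 + (225/16)*t^4 + 30*s*t^3 + 16*s^2*t^2
expanded: Gamma^s_ss = (G E_s - 2F F_s + F E_t)/(2D), Gamma^s_st = (G E_t - F G_s)/(2D), Gamma^s_tt = (2G F_t - G G_s - F G_t)/(2D), Gamma^t_ss = (2E F_s - E E_t - F E_s)/(2D), Gamma^t_st = (E G_s - F E_t)/(2D), Gamma^t_tt = (E G_t - 2F F_t + F G_s)/(2D); substitute and cancel common factors


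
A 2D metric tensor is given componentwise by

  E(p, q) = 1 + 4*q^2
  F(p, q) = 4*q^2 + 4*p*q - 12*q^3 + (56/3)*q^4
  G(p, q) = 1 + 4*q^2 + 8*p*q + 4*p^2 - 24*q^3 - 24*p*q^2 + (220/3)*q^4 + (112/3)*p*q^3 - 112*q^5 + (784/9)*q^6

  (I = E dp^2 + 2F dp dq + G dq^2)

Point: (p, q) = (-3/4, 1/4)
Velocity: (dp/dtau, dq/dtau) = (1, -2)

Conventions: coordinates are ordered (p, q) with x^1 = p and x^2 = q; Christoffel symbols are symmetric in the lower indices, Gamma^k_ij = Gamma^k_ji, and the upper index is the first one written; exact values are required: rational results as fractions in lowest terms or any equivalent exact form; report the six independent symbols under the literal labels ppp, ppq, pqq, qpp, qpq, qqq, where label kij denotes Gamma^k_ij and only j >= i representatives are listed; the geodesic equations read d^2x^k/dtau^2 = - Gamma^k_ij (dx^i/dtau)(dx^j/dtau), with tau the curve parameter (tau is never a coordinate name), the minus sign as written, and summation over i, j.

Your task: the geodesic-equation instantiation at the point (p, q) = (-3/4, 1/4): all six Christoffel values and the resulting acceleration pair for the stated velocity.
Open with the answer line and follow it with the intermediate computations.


Answer: Gamma_ppp = 0, Gamma_ppq = 2304/6361, Gamma_pqq = 864/6361, Gamma_qpp = 0, Gamma_qpq = -5664/6361, Gamma_qqq = -2124/6361; accelerations (d^2p/dtau^2, d^2q/dtau^2) = (5760/6361, -14160/6361)

E = 5/4, F = -59/96, G = 5785/2304 at the point
E_p = 0, E_q = 2, F_p = 1, F_q = -25/12, G_p = -59/12, G_q = -59/32
EG - F^2 = 6361/2304;  g^inv = (2304/6361) * [[5785/2304, 59/96], [59/96, 5/4]]
first-kind symbols [ij,l] = (1/2)(d_i g_jl + d_j g_il - d_l g_ij): [pp,p] = E_p/2 = 0, [pp,q] = F_p - E_q/2 = 0, [pq,p] = E_q/2 = 1, [pq,q] = G_p/2 = -59/24, [qq,p] = F_q - G_p/2 = 3/8, [qq,q] = G_q/2 = -59/64
Gamma^p_ij = (G*[ij,p] - F*[ij,q])/(EG - F^2), Gamma^q_ij = (E*[ij,q] - F*[ij,p])/(EG - F^2)
Gamma_ppp = 0, Gamma_ppq = 2304/6361, Gamma_pqq = 864/6361, Gamma_qpp = 0, Gamma_qpq = -5664/6361, Gamma_qqq = -2124/6361
d^2p/dtau^2 = -(Gamma_ppp*(1)^2 + 2*Gamma_ppq*(1)*(-2) + Gamma_pqq*(-2)^2) = 5760/6361
d^2q/dtau^2 = -(Gamma_qpp*(1)^2 + 2*Gamma_qpq*(1)*(-2) + Gamma_qqq*(-2)^2) = -14160/6361


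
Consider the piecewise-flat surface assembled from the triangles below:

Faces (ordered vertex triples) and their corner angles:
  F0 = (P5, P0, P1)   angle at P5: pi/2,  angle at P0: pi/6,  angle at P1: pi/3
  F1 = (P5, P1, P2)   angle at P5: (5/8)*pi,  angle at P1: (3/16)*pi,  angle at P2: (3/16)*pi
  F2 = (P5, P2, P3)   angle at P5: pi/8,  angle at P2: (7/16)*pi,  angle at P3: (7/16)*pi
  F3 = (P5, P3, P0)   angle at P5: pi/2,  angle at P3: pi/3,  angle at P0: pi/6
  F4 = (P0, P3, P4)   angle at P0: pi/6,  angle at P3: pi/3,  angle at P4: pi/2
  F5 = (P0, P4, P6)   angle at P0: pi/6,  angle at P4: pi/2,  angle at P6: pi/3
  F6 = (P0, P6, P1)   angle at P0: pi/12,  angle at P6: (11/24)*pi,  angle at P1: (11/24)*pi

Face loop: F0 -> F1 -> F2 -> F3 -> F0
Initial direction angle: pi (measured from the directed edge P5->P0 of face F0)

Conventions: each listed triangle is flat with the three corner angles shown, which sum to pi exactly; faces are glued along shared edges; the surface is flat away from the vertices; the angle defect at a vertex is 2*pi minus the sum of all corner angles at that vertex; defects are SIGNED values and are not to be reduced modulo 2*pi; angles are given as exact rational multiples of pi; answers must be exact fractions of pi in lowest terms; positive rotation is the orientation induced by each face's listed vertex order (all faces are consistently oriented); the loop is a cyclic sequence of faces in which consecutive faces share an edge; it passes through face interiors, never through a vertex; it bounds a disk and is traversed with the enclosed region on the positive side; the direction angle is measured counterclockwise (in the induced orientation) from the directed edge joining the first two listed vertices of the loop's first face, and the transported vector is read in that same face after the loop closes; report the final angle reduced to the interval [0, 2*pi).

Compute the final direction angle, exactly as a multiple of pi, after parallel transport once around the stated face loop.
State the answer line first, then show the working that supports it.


Answer: final direction angle = (5/4)*pi

enclosed vertex P5: corner angles sum to (7/4)*pi, defect = 2*pi - (7/4)*pi = pi/4
the rotation equals the total enclosed defect, so the final angle is initial + defects (mod 2*pi)
final angle = pi + pi/4 = (5/4)*pi (mod 2*pi)


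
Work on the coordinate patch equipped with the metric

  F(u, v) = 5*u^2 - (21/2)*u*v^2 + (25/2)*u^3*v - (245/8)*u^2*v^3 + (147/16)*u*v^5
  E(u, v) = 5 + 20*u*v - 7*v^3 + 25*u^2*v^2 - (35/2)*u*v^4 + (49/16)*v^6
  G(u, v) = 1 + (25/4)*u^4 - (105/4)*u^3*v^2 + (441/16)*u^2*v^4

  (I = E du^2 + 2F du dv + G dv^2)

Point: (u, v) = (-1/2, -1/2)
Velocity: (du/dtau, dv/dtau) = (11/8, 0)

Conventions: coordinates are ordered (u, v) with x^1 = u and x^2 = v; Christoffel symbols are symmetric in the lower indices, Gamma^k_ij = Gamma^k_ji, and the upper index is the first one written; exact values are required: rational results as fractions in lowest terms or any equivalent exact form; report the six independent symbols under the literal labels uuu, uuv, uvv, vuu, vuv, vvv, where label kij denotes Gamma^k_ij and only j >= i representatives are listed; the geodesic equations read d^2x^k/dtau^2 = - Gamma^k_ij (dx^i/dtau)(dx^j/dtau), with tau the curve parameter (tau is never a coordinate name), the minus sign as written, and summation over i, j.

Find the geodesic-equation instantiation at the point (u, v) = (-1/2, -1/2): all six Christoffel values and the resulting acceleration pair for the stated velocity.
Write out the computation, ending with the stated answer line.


E = 13345/1024, F = 4551/1024, G = 2705/1024 at the point
E_u = -555/32, E_v = -6771/256, F_u = -8411/512, F_v = -7163/512, G_u = -2501/256, G_v = -861/128
EG - F^2 = 7513/512;  g^inv = (512/7513) * [[2705/1024, -4551/1024], [-4551/1024, 13345/1024]]
first-kind symbols [ij,l] = (1/2)(d_i g_jl + d_j g_il - d_l g_ij): [uu,u] = E_u/2 = -555/64, [uu,v] = F_u - E_v/2 = -205/64, [uv,u] = E_v/2 = -6771/512, [uv,v] = G_u/2 = -2501/512, [vv,u] = F_v - G_u/2 = -2331/256, [vv,v] = G_v/2 = -861/256
Gamma^u_ij = (G*[ij,u] - F*[ij,v])/(EG - F^2), Gamma^v_ij = (E*[ij,v] - F*[ij,u])/(EG - F^2)
Gamma_uuu = -4440/7513, Gamma_uuv = -6771/7513, Gamma_uvv = -4662/7513, Gamma_vuu = -1640/7513, Gamma_vuv = -2501/7513, Gamma_vvv = -1722/7513
d^2u/dtau^2 = -(Gamma_uuu*(11/8)^2 + 2*Gamma_uuv*(11/8)*(0) + Gamma_uvv*(0)^2) = 6105/5464
d^2v/dtau^2 = -(Gamma_vuu*(11/8)^2 + 2*Gamma_vuv*(11/8)*(0) + Gamma_vvv*(0)^2) = 2255/5464

Answer: Gamma_uuu = -4440/7513, Gamma_uuv = -6771/7513, Gamma_uvv = -4662/7513, Gamma_vuu = -1640/7513, Gamma_vuv = -2501/7513, Gamma_vvv = -1722/7513; accelerations (d^2u/dtau^2, d^2v/dtau^2) = (6105/5464, 2255/5464)


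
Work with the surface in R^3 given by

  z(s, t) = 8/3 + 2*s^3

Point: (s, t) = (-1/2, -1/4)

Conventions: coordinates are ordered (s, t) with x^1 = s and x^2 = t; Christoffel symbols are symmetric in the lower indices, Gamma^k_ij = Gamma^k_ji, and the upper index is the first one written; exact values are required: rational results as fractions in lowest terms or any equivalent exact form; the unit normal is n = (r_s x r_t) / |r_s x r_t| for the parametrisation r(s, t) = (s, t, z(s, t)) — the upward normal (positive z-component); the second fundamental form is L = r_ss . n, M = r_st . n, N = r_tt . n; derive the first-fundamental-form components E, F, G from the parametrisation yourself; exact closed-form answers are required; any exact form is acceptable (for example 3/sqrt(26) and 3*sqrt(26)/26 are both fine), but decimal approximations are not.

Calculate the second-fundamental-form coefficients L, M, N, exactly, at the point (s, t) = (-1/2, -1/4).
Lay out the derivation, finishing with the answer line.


z_s = 3/2, z_t = 0, z_ss = -6, z_st = 0, z_tt = 0
E = 13/4, F = 0, G = 1; answer radicand W^2 = 13/4
unnormalised second-form numerators: l = -6, m = 0, n = 0; L = l/sqrt(13/4), and similarly M = m/sqrt(W^2), N = n/sqrt(W^2)

Answer: L = -12*sqrt(13)/13, M = 0, N = 0


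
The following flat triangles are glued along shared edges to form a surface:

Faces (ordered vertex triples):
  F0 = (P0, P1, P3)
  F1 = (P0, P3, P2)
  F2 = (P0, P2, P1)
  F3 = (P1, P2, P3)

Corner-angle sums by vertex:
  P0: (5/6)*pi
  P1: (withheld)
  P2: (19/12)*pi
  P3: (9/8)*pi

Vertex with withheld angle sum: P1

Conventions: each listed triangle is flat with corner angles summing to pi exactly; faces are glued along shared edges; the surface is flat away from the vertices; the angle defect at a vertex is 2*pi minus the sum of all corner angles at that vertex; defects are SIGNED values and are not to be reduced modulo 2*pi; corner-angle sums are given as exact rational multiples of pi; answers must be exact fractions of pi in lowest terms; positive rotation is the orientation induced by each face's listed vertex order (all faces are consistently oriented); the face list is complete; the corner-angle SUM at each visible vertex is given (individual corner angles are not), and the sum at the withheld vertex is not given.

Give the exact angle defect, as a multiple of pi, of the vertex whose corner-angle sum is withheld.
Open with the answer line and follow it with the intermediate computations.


Answer: defect(P1) = (37/24)*pi

V = 4, E = 6, F = 4; chi = V - E + F = 2
Gauss-Bonnet: total defect = 2*pi*chi = 4*pi; visible defects sum to (59/24)*pi


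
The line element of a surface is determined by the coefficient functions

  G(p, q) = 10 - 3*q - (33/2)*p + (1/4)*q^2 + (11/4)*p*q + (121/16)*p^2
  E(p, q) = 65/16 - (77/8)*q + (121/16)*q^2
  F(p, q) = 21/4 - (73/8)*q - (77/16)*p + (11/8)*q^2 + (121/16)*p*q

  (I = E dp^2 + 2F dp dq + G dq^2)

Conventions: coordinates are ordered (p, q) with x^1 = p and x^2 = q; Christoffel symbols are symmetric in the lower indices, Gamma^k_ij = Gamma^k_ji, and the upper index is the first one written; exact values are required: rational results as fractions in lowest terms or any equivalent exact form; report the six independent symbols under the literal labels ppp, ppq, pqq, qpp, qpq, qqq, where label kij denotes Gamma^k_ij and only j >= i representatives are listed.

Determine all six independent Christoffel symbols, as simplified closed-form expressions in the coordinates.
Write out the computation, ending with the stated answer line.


E = 65/16 - (77/8)*q + (121/16)*q^2; F = 21/4 - (73/8)*q - (77/16)*p + (11/8)*q^2 + (121/16)*p*q; G = 10 - 3*q - (33/2)*p + (1/4)*q^2 + (11/4)*p*q + (121/16)*p^2
Gamma^k_ij = (1/2) g^{kl} (d_i g_jl + d_j g_il - d_l g_ij), with g^inv = (1/(EG-F^2)) [[G, -F], [-F, E]]
first partials: E_p = 0, E_q = -77/8 + (121/8)*q, F_p = -77/16 + (121/16)*q, F_q = -73/8 + (11/4)*q + (121/16)*p, G_p = -33/2 + (11/4)*q + (121/8)*p, G_q = -3 + (1/2)*q + (11/4)*p
D = EG - F^2 = 209/16 - (101/8)*q - (33/2)*p + (125/16)*q^2 + (11/4)*p*q + (121/16)*p^2
expanded: Gamma^p_pp = (G E_p - 2F F_p + F E_q)/(2D), Gamma^p_pq = (G E_q - F G_p)/(2D), Gamma^p_qq = (2G F_q - G G_p - F G_q)/(2D), Gamma^q_pp = (2E F_p - E E_q - F E_p)/(2D), Gamma^q_pq = (E G_p - F E_q)/(2D), Gamma^q_qq = (E G_q - 2F F_q + F G_p)/(2D); substitute and cancel common factors

Answer: Gamma_ppp = 0, Gamma_ppq = (121*q - 77)/(121*p^2 + 44*p*q - 264*p + 125*q^2 - 202*q + 209), Gamma_pqq = (22*q - 14)/(121*p^2 + 44*p*q - 264*p + 125*q^2 - 202*q + 209), Gamma_qpp = 0, Gamma_qpq = (121*p + 22*q - 132)/(121*p^2 + 44*p*q - 264*p + 125*q^2 - 202*q + 209), Gamma_qqq = (22*p + 4*q - 24)/(121*p^2 + 44*p*q - 264*p + 125*q^2 - 202*q + 209)


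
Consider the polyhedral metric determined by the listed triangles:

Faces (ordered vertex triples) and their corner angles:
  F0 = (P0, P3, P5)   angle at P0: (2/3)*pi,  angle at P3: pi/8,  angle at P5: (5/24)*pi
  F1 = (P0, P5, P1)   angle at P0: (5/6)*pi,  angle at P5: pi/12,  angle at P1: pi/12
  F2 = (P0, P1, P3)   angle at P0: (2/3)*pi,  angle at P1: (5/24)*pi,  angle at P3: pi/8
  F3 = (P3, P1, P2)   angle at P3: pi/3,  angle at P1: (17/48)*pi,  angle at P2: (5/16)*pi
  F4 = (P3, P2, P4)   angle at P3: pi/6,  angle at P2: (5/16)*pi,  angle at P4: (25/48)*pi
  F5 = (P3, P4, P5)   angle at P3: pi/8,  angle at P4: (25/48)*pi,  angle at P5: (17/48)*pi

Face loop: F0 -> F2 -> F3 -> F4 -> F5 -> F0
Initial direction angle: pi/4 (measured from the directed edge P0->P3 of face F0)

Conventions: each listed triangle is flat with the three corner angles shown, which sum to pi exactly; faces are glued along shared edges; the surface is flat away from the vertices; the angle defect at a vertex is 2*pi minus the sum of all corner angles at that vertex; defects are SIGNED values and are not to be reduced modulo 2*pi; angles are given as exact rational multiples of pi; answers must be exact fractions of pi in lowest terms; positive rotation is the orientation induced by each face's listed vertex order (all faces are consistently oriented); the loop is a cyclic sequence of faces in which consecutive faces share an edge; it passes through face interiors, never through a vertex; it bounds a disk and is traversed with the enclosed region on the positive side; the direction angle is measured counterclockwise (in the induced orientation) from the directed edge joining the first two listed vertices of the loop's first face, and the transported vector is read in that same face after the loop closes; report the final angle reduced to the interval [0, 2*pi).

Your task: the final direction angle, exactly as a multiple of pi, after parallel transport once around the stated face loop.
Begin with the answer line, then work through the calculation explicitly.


Answer: final direction angle = (11/8)*pi

enclosed vertex P3: corner angles sum to (7/8)*pi, defect = 2*pi - (7/8)*pi = (9/8)*pi
holonomy = initial angle + sum of enclosed defects (mod 2*pi), positive in the induced orientation
final angle = pi/4 + (9/8)*pi = (11/8)*pi (mod 2*pi)


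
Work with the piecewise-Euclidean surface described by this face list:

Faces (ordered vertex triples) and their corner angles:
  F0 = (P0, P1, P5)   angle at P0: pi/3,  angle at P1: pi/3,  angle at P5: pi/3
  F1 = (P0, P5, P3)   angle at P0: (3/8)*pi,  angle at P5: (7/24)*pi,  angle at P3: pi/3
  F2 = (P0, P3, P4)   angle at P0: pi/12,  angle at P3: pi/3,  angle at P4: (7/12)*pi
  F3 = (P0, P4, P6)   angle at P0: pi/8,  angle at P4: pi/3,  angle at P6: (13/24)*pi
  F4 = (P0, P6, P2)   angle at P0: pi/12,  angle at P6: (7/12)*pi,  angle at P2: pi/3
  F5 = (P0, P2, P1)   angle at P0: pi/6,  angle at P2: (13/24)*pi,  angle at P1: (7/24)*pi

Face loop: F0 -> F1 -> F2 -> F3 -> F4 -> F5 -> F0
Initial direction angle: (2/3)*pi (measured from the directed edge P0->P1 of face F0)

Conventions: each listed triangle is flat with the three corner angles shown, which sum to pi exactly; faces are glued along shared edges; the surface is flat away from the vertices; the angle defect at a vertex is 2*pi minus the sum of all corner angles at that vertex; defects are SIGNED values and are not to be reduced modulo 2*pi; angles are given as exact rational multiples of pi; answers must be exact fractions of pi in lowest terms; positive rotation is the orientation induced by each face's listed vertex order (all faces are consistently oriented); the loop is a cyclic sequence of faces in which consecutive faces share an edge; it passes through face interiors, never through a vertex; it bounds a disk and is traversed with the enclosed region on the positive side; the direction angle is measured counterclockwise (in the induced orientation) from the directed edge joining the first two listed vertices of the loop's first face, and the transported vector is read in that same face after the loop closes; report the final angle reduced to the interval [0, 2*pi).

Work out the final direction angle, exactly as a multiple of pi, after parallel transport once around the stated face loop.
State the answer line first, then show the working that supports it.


Answer: final direction angle = (3/2)*pi

enclosed vertex P0: corner angles sum to (7/6)*pi, defect = 2*pi - (7/6)*pi = (5/6)*pi
the final direction is the initial angle plus the enclosed defects, taken mod 2*pi in the induced orientation
final angle = (2/3)*pi + (5/6)*pi = (3/2)*pi (mod 2*pi)


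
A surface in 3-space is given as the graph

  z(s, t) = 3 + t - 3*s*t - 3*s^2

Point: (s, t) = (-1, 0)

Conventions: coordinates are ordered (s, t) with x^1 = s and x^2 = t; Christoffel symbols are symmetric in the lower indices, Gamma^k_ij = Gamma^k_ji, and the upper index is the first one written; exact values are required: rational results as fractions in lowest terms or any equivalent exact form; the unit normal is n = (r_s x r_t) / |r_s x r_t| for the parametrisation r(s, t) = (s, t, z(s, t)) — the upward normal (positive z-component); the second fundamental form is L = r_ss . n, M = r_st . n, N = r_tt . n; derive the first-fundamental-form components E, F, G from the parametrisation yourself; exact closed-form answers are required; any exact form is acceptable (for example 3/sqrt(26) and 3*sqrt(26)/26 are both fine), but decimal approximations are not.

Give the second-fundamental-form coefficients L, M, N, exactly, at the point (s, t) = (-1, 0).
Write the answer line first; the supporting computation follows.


Answer: L = -6*sqrt(53)/53, M = -3*sqrt(53)/53, N = 0

z_s = 6, z_t = 4, z_ss = -6, z_st = -3, z_tt = 0
E = 37, F = 24, G = 17; answer radicand W^2 = 53
unnormalised second-form numerators: l = -6, m = -3, n = 0; L = l/sqrt(53), and similarly M = m/sqrt(W^2), N = n/sqrt(W^2)


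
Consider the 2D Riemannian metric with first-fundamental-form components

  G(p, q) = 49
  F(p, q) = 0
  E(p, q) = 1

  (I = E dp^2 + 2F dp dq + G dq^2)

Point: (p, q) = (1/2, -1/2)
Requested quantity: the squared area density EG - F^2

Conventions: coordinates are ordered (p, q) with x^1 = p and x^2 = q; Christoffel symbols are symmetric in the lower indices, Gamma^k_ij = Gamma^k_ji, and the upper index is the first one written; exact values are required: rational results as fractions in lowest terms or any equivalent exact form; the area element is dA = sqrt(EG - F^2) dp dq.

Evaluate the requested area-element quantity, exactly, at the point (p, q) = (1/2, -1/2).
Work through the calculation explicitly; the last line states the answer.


E = 1, F = 0, G = 49; EG - F^2 = 49

Answer: EG - F^2 = 49


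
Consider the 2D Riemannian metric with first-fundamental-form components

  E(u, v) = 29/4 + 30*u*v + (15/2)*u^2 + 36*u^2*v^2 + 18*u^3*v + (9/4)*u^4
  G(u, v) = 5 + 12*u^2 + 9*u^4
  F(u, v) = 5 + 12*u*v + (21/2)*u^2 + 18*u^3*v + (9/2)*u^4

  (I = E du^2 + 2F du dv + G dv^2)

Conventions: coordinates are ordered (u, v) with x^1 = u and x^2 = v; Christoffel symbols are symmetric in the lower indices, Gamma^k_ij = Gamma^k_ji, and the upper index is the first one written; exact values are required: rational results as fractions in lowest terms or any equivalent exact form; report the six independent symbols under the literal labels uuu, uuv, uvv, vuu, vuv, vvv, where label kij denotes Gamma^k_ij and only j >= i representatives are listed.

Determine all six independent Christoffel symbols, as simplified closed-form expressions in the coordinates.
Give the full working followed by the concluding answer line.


E = 29/4 + 30*u*v + (15/2)*u^2 + 36*u^2*v^2 + 18*u^3*v + (9/4)*u^4; F = 5 + 12*u*v + (21/2)*u^2 + 18*u^3*v + (9/2)*u^4; G = 5 + 12*u^2 + 9*u^4
Gamma^k_ij = (1/2) g^{kl} (d_i g_jl + d_j g_il - d_l g_ij), with g^inv = (1/(EG-F^2)) [[G, -F], [-F, E]]
first partials: E_u = 30*v + 15*u + 72*u*v^2 + 54*u^2*v + 9*u^3, E_v = 30*u + 72*u^2*v + 18*u^3, F_u = 12*v + 21*u + 54*u^2*v + 18*u^3, F_v = 12*u + 18*u^3, G_u = 24*u + 36*u^3, G_v = 0
D = EG - F^2 = 45/4 + 30*u*v + (39/2)*u^2 + 36*u^2*v^2 + 18*u^3*v + (45/4)*u^4
expanded: Gamma^u_uu = (G E_u - 2F F_u + F E_v)/(2D), Gamma^u_uv = (G E_v - F G_u)/(2D), Gamma^u_vv = (2G F_v - G G_u - F G_v)/(2D), Gamma^v_uu = (2E F_u - E E_v - F E_u)/(2D), Gamma^v_uv = (E G_u - F E_v)/(2D), Gamma^v_vv = (E G_v - 2F F_v + F G_u)/(2D); substitute and cancel common factors

Answer: Gamma_uuu = (6*u^3 + 36*u^2*v + 48*u*v^2 + 10*u + 20*v)/(15*u^4 + 24*u^3*v + 48*u^2*v^2 + 26*u^2 + 40*u*v + 15), Gamma_uuv = (12*u^3 + 48*u^2*v + 20*u)/(15*u^4 + 24*u^3*v + 48*u^2*v^2 + 26*u^2 + 40*u*v + 15), Gamma_uvv = 0, Gamma_vuu = (12*u^3 + 24*u^2*v + 8*u + 16*v)/(15*u^4 + 24*u^3*v + 48*u^2*v^2 + 26*u^2 + 40*u*v + 15), Gamma_vuv = (24*u^3 + 16*u)/(15*u^4 + 24*u^3*v + 48*u^2*v^2 + 26*u^2 + 40*u*v + 15), Gamma_vvv = 0


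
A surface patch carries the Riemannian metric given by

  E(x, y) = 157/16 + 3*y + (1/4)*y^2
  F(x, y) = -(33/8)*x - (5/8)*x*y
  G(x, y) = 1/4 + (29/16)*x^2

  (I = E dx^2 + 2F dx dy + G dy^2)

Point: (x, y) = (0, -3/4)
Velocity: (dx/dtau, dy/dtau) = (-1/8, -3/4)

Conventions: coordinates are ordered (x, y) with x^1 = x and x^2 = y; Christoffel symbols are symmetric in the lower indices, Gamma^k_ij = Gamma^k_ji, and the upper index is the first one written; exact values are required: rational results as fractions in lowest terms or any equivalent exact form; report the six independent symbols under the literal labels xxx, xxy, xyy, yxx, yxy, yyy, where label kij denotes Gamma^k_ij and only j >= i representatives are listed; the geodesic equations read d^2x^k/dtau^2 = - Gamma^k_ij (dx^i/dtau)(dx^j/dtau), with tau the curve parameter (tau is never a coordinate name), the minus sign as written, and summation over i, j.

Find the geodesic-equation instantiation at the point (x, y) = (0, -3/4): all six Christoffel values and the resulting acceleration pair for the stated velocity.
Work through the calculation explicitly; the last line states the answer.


E = 493/64, F = 0, G = 1/4 at the point
E_x = 0, E_y = 21/8, F_x = -117/32, F_y = 0, G_x = 0, G_y = 0
EG - F^2 = 493/256;  g^inv = (256/493) * [[1/4, 0], [0, 493/64]]
first-kind symbols [ij,l] = (1/2)(d_i g_jl + d_j g_il - d_l g_ij): [xx,x] = E_x/2 = 0, [xx,y] = F_x - E_y/2 = -159/32, [xy,x] = E_y/2 = 21/16, [xy,y] = G_x/2 = 0, [yy,x] = F_y - G_x/2 = 0, [yy,y] = G_y/2 = 0
Gamma^x_ij = (G*[ij,x] - F*[ij,y])/(EG - F^2), Gamma^y_ij = (E*[ij,y] - F*[ij,x])/(EG - F^2)
Gamma_xxx = 0, Gamma_xxy = 84/493, Gamma_xyy = 0, Gamma_yxx = -159/8, Gamma_yxy = 0, Gamma_yyy = 0
d^2x/dtau^2 = -(Gamma_xxx*(-1/8)^2 + 2*Gamma_xxy*(-1/8)*(-3/4) + Gamma_xyy*(-3/4)^2) = -63/1972
d^2y/dtau^2 = -(Gamma_yxx*(-1/8)^2 + 2*Gamma_yxy*(-1/8)*(-3/4) + Gamma_yyy*(-3/4)^2) = 159/512

Answer: Gamma_xxx = 0, Gamma_xxy = 84/493, Gamma_xyy = 0, Gamma_yxx = -159/8, Gamma_yxy = 0, Gamma_yyy = 0; accelerations (d^2x/dtau^2, d^2y/dtau^2) = (-63/1972, 159/512)


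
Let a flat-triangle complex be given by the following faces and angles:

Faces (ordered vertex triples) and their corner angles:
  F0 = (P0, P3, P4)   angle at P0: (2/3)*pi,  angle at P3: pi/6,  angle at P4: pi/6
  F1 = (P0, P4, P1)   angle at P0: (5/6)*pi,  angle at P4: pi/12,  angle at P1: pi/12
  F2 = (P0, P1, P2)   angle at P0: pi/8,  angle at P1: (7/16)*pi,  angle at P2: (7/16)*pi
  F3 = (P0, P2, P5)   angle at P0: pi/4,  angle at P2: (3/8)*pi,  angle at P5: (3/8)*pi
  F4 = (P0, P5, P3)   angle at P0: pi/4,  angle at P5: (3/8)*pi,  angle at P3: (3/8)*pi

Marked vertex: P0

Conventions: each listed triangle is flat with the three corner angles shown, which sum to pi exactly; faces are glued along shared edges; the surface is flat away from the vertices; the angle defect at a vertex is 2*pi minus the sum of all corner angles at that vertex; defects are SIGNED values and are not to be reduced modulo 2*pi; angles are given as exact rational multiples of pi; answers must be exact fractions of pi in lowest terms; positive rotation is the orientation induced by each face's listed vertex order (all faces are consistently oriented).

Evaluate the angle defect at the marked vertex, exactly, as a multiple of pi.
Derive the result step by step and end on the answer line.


Sum of corner angles at P0: (17/8)*pi
defect = 2*pi - (17/8)*pi

Answer: defect(P0) = -pi/8


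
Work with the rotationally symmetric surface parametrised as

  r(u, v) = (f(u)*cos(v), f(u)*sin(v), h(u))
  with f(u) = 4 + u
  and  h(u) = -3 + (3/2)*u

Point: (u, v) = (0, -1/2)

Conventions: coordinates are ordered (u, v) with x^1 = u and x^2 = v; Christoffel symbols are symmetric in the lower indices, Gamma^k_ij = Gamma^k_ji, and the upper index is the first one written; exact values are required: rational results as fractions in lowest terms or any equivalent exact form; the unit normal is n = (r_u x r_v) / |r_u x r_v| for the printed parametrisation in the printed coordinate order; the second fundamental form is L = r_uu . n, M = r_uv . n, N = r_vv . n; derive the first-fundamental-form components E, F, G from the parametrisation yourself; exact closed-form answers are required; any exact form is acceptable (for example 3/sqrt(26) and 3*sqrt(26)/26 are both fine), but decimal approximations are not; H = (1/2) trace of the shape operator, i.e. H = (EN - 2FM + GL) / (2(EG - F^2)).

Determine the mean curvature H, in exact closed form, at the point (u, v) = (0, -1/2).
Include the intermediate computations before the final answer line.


f = 4, f' = 1, f'' = 0, h' = 3/2, h'' = 0
E = 13/4, F = 0, G = 16; answer radicand W^2 = 13/4
unnormalised second-form numerators: l = 0, m = 0, n = 6; L = l/sqrt(13/4), and similarly M = m/sqrt(W^2), N = n/sqrt(W^2)
H = (E*n - 2*F*m + G*l) / (2*(EG - F^2)*sqrt(W^2)); E*n - 2*F*m + G*l = 39/2, EG - F^2 = 52, so H = (3/16)/sqrt(13/4)

Answer: H = 3*sqrt(13)/104
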